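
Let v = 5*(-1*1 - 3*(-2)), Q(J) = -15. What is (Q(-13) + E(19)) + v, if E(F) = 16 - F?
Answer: 7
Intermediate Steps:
v = 25 (v = 5*(-1 + 6) = 5*5 = 25)
(Q(-13) + E(19)) + v = (-15 + (16 - 1*19)) + 25 = (-15 + (16 - 19)) + 25 = (-15 - 3) + 25 = -18 + 25 = 7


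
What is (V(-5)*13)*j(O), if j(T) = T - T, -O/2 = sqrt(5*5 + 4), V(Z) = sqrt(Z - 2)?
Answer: 0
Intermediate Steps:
V(Z) = sqrt(-2 + Z)
O = -2*sqrt(29) (O = -2*sqrt(5*5 + 4) = -2*sqrt(25 + 4) = -2*sqrt(29) ≈ -10.770)
j(T) = 0
(V(-5)*13)*j(O) = (sqrt(-2 - 5)*13)*0 = (sqrt(-7)*13)*0 = ((I*sqrt(7))*13)*0 = (13*I*sqrt(7))*0 = 0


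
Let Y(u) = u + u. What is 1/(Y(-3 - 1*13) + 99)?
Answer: 1/67 ≈ 0.014925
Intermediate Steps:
Y(u) = 2*u
1/(Y(-3 - 1*13) + 99) = 1/(2*(-3 - 1*13) + 99) = 1/(2*(-3 - 13) + 99) = 1/(2*(-16) + 99) = 1/(-32 + 99) = 1/67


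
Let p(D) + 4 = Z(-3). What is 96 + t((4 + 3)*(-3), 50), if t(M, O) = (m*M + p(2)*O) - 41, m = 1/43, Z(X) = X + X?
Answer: -19156/43 ≈ -445.49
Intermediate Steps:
Z(X) = 2*X
m = 1/43 ≈ 0.023256
p(D) = -10 (p(D) = -4 + 2*(-3) = -4 - 6 = -10)
t(M, O) = -41 - 10*O + M/43 (t(M, O) = (M/43 - 10*O) - 41 = (-10*O + M/43) - 41 = -41 - 10*O + M/43)
96 + t((4 + 3)*(-3), 50) = 96 + (-41 - 10*50 + ((4 + 3)*(-3))/43) = 96 + (-41 - 500 + (7*(-3))/43) = 96 + (-41 - 500 + (1/43)*(-21)) = 96 + (-41 - 500 - 21/43) = 96 - 23284/43 = -19156/43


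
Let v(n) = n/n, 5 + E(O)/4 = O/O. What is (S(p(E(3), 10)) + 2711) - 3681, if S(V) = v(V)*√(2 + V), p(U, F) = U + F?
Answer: -970 + 2*I ≈ -970.0 + 2.0*I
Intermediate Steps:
E(O) = -16 (E(O) = -20 + 4*(O/O) = -20 + 4*1 = -20 + 4 = -16)
v(n) = 1
p(U, F) = F + U
S(V) = √(2 + V) (S(V) = 1*√(2 + V) = √(2 + V))
(S(p(E(3), 10)) + 2711) - 3681 = (√(2 + (10 - 16)) + 2711) - 3681 = (√(2 - 6) + 2711) - 3681 = (√(-4) + 2711) - 3681 = (2*I + 2711) - 3681 = (2711 + 2*I) - 3681 = -970 + 2*I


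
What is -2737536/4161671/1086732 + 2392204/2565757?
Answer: 901585428371775028/966995551271700267 ≈ 0.93236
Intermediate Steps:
-2737536/4161671/1086732 + 2392204/2565757 = -2737536*1/4161671*(1/1086732) + 2392204*(1/2565757) = -2737536/4161671*1/1086732 + 2392204/2565757 = -228128/376885087431 + 2392204/2565757 = 901585428371775028/966995551271700267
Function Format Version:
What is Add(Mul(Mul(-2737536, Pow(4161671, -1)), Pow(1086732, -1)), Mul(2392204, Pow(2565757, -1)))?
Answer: Rational(901585428371775028, 966995551271700267) ≈ 0.93236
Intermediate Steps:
Add(Mul(Mul(-2737536, Pow(4161671, -1)), Pow(1086732, -1)), Mul(2392204, Pow(2565757, -1))) = Add(Mul(Mul(-2737536, Rational(1, 4161671)), Rational(1, 1086732)), Mul(2392204, Rational(1, 2565757))) = Add(Mul(Rational(-2737536, 4161671), Rational(1, 1086732)), Rational(2392204, 2565757)) = Add(Rational(-228128, 376885087431), Rational(2392204, 2565757)) = Rational(901585428371775028, 966995551271700267)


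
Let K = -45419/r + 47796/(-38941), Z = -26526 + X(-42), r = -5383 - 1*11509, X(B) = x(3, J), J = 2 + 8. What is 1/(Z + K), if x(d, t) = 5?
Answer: -93970196/2492046240795 ≈ -3.7708e-5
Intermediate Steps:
J = 10
X(B) = 5
r = -16892 (r = -5383 - 11509 = -16892)
Z = -26521 (Z = -26526 + 5 = -26521)
K = 137327321/93970196 (K = -45419/(-16892) + 47796/(-38941) = -45419*(-1/16892) + 47796*(-1/38941) = 45419/16892 - 6828/5563 = 137327321/93970196 ≈ 1.4614)
1/(Z + K) = 1/(-26521 + 137327321/93970196) = 1/(-2492046240795/93970196) = -93970196/2492046240795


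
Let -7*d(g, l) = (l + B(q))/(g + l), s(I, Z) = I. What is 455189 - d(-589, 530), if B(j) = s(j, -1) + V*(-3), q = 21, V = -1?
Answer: 187992503/413 ≈ 4.5519e+5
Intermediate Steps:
B(j) = 3 + j (B(j) = j - 1*(-3) = j + 3 = 3 + j)
d(g, l) = -(24 + l)/(7*(g + l)) (d(g, l) = -(l + (3 + 21))/(7*(g + l)) = -(l + 24)/(7*(g + l)) = -(24 + l)/(7*(g + l)))
455189 - d(-589, 530) = 455189 - (-24 - 1*530)/(7*(-589 + 530)) = 455189 - (-24 - 530)/(7*(-59)) = 455189 - (-1)*(-554)/(7*59) = 455189 - 1*554/413 = 455189 - 554/413 = 187992503/413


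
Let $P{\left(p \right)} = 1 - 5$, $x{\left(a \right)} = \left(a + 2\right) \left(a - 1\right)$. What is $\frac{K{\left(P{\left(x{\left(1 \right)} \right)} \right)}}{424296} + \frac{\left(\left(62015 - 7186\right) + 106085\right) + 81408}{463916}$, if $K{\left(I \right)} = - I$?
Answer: $\frac{3213065968}{6151178223} \approx 0.52235$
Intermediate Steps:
$x{\left(a \right)} = \left(-1 + a\right) \left(2 + a\right)$ ($x{\left(a \right)} = \left(2 + a\right) \left(-1 + a\right) = \left(-1 + a\right) \left(2 + a\right)$)
$P{\left(p \right)} = -4$ ($P{\left(p \right)} = 1 - 5 = -4$)
$\frac{K{\left(P{\left(x{\left(1 \right)} \right)} \right)}}{424296} + \frac{\left(\left(62015 - 7186\right) + 106085\right) + 81408}{463916} = \frac{\left(-1\right) \left(-4\right)}{424296} + \frac{\left(\left(62015 - 7186\right) + 106085\right) + 81408}{463916} = 4 \cdot \frac{1}{424296} + \left(\left(\left(62015 - 7186\right) + 106085\right) + 81408\right) \frac{1}{463916} = \frac{1}{106074} + \left(\left(54829 + 106085\right) + 81408\right) \frac{1}{463916} = \frac{1}{106074} + \left(160914 + 81408\right) \frac{1}{463916} = \frac{1}{106074} + 242322 \cdot \frac{1}{463916} = \frac{1}{106074} + \frac{121161}{231958} = \frac{3213065968}{6151178223}$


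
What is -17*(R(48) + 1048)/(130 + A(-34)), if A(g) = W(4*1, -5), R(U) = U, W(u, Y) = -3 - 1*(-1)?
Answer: -2329/16 ≈ -145.56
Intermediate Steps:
W(u, Y) = -2 (W(u, Y) = -3 + 1 = -2)
A(g) = -2
-17*(R(48) + 1048)/(130 + A(-34)) = -17*(48 + 1048)/(130 - 2) = -18632/128 = -17*137/16 = -2329/16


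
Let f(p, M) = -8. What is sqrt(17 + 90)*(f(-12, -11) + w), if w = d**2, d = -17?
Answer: 281*sqrt(107) ≈ 2906.7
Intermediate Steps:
w = 289 (w = (-17)**2 = 289)
sqrt(17 + 90)*(f(-12, -11) + w) = sqrt(17 + 90)*(-8 + 289) = sqrt(107)*281 = 281*sqrt(107)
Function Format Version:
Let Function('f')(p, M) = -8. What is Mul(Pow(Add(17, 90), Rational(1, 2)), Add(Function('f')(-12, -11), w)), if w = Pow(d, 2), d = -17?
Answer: Mul(281, Pow(107, Rational(1, 2))) ≈ 2906.7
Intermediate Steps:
w = 289 (w = Pow(-17, 2) = 289)
Mul(Pow(Add(17, 90), Rational(1, 2)), Add(Function('f')(-12, -11), w)) = Mul(Pow(Add(17, 90), Rational(1, 2)), Add(-8, 289)) = Mul(Pow(107, Rational(1, 2)), 281) = Mul(281, Pow(107, Rational(1, 2)))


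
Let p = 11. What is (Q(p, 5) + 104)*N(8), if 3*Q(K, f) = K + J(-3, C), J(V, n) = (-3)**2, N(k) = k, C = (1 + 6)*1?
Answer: 2656/3 ≈ 885.33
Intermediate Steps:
C = 7 (C = 7*1 = 7)
J(V, n) = 9
Q(K, f) = 3 + K/3 (Q(K, f) = (K + 9)/3 = (9 + K)/3 = 3 + K/3)
(Q(p, 5) + 104)*N(8) = ((3 + (1/3)*11) + 104)*8 = ((3 + 11/3) + 104)*8 = (20/3 + 104)*8 = (332/3)*8 = 2656/3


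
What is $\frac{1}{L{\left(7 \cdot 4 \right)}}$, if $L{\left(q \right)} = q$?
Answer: $\frac{1}{28} \approx 0.035714$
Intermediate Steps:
$\frac{1}{L{\left(7 \cdot 4 \right)}} = \frac{1}{7 \cdot 4} = \frac{1}{28}$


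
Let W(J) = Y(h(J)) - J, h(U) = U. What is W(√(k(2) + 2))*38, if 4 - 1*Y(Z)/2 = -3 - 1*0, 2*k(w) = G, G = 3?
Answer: 532 - 19*√14 ≈ 460.91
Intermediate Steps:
k(w) = 3/2 (k(w) = (½)*3 = 3/2)
Y(Z) = 14 (Y(Z) = 8 - 2*(-3 - 1*0) = 8 - 2*(-3 + 0) = 8 - 2*(-3) = 8 + 6 = 14)
W(J) = 14 - J
W(√(k(2) + 2))*38 = (14 - √(3/2 + 2))*38 = (14 - √(7/2))*38 = (14 - √14/2)*38 = 532 - 19*√14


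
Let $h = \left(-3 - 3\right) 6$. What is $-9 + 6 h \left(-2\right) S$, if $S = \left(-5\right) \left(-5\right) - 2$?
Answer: $9927$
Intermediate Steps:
$S = 23$ ($S = 25 - 2 = 23$)
$h = -36$ ($h = \left(-6\right) 6 = -36$)
$-9 + 6 h \left(-2\right) S = -9 + 6 \left(-36\right) \left(-2\right) 23 = -9 + \left(-216\right) \left(-2\right) 23 = -9 + 432 \cdot 23 = -9 + 9936 = 9927$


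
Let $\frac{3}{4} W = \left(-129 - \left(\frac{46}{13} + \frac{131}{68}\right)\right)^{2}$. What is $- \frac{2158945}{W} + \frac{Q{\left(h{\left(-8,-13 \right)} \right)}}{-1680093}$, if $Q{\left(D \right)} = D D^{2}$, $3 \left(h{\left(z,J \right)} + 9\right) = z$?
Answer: $- \frac{57398411697016906465}{640943415765263079} \approx -89.553$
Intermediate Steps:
$h{\left(z,J \right)} = -9 + \frac{z}{3}$
$Q{\left(D \right)} = D^{3}$
$W = \frac{14129363689}{586092}$ ($W = \frac{4 \left(-129 - \left(\frac{46}{13} + \frac{131}{68}\right)\right)^{2}}{3} = \frac{4 \left(-129 - \frac{4831}{884}\right)^{2}}{3} = \frac{4 \left(- \frac{118867}{884}\right)^{2}}{3} = \frac{4}{3} \cdot \frac{14129363689}{781456} = \frac{14129363689}{586092} \approx 24108.0$)
$- \frac{2158945}{W} + \frac{Q{\left(h{\left(-8,-13 \right)} \right)}}{-1680093} = - \frac{2158945}{\frac{14129363689}{586092}} + \frac{\left(-9 + \frac{1}{3} \left(-8\right)\right)^{3}}{-1680093} = \left(-2158945\right) \frac{586092}{14129363689} + \left(-9 - \frac{8}{3}\right)^{3} \left(- \frac{1}{1680093}\right) = - \frac{1265340392940}{14129363689} + \left(- \frac{35}{3}\right)^{3} \left(- \frac{1}{1680093}\right) = - \frac{1265340392940}{14129363689} - - \frac{42875}{45362511} = - \frac{1265340392940}{14129363689} + \frac{42875}{45362511} = - \frac{57398411697016906465}{640943415765263079}$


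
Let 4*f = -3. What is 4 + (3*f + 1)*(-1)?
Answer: 21/4 ≈ 5.2500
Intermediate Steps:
f = -¾ (f = (¼)*(-3) = -¾ ≈ -0.75000)
4 + (3*f + 1)*(-1) = 4 + (3*(-¾) + 1)*(-1) = 4 + (-9/4 + 1)*(-1) = 4 - 5/4*(-1) = 4 + 5/4 = 21/4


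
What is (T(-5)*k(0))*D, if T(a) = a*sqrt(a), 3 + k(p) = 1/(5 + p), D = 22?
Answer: 308*I*sqrt(5) ≈ 688.71*I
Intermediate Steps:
k(p) = -3 + 1/(5 + p)
T(a) = a**(3/2)
(T(-5)*k(0))*D = ((-5)**(3/2)*((-14 - 3*0)/(5 + 0)))*22 = ((-5*I*sqrt(5))*((-14 + 0)/5))*22 = ((-5*I*sqrt(5))*((1/5)*(-14)))*22 = (-5*I*sqrt(5)*(-14/5))*22 = (14*I*sqrt(5))*22 = 308*I*sqrt(5)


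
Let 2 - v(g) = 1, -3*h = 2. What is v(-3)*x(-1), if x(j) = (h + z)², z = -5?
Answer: 289/9 ≈ 32.111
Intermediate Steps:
h = -⅔ (h = -⅓*2 = -⅔ ≈ -0.66667)
v(g) = 1 (v(g) = 2 - 1*1 = 2 - 1 = 1)
x(j) = 289/9 (x(j) = (-⅔ - 5)² = (-17/3)² = 289/9)
v(-3)*x(-1) = 1*(289/9) = 289/9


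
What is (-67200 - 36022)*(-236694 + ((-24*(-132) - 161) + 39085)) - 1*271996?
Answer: 20086935648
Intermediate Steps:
(-67200 - 36022)*(-236694 + ((-24*(-132) - 161) + 39085)) - 1*271996 = -103222*(-236694 + ((3168 - 161) + 39085)) - 271996 = -103222*(-236694 + (3007 + 39085)) - 271996 = -103222*(-236694 + 42092) - 271996 = -103222*(-194602) - 271996 = 20087207644 - 271996 = 20086935648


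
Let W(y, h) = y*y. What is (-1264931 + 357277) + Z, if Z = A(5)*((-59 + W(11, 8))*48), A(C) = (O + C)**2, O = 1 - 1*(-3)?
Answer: -666598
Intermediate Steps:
W(y, h) = y**2
O = 4 (O = 1 + 3 = 4)
A(C) = (4 + C)**2
Z = 241056 (Z = (4 + 5)**2*((-59 + 11**2)*48) = 9**2*((-59 + 121)*48) = 81*(62*48) = 81*2976 = 241056)
(-1264931 + 357277) + Z = (-1264931 + 357277) + 241056 = -907654 + 241056 = -666598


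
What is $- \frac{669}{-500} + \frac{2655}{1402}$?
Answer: $\frac{1132719}{350500} \approx 3.2317$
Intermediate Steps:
$- \frac{669}{-500} + \frac{2655}{1402} = \left(-669\right) \left(- \frac{1}{500}\right) + 2655 \cdot \frac{1}{1402} = \frac{669}{500} + \frac{2655}{1402} = \frac{1132719}{350500}$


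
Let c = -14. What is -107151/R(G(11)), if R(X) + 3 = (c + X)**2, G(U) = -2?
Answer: -9741/23 ≈ -423.52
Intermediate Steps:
R(X) = -3 + (-14 + X)**2
-107151/R(G(11)) = -107151/(-3 + (-14 - 2)**2) = -107151/(-3 + (-16)**2) = -107151/(-3 + 256) = -107151/253 = -107151*1/253 = -9741/23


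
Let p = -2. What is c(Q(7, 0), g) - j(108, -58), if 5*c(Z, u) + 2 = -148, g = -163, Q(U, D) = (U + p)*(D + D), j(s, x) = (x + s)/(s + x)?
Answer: -31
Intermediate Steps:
j(s, x) = 1 (j(s, x) = (s + x)/(s + x) = 1)
Q(U, D) = 2*D*(-2 + U) (Q(U, D) = (U - 2)*(D + D) = (-2 + U)*(2*D) = 2*D*(-2 + U))
c(Z, u) = -30 (c(Z, u) = -⅖ + (⅕)*(-148) = -⅖ - 148/5 = -30)
c(Q(7, 0), g) - j(108, -58) = -30 - 1*1 = -30 - 1 = -31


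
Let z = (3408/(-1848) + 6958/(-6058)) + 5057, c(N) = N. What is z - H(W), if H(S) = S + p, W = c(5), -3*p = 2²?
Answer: 3533718277/699699 ≈ 5050.3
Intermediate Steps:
p = -4/3 (p = -⅓*2² = -⅓*4 = -4/3 ≈ -1.3333)
z = 1178761280/233233 (z = (3408*(-1/1848) + 6958*(-1/6058)) + 5057 = (-142/77 - 3479/3029) + 5057 = -698001/233233 + 5057 = 1178761280/233233 ≈ 5054.0)
W = 5
H(S) = -4/3 + S (H(S) = S - 4/3 = -4/3 + S)
z - H(W) = 1178761280/233233 - (-4/3 + 5) = 1178761280/233233 - 1*11/3 = 1178761280/233233 - 11/3 = 3533718277/699699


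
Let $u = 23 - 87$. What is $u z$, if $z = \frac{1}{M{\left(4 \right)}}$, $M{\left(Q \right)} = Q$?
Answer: $-16$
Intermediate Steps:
$u = -64$ ($u = 23 - 87 = -64$)
$z = \frac{1}{4} \approx 0.25$
$u z = \left(-64\right) \frac{1}{4} = -16$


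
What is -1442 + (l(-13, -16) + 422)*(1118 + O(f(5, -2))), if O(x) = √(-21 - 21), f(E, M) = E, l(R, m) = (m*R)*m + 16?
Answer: -3232462 - 2890*I*√42 ≈ -3.2325e+6 - 18729.0*I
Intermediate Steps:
l(R, m) = 16 + R*m² (l(R, m) = (R*m)*m + 16 = R*m² + 16 = 16 + R*m²)
O(x) = I*√42 (O(x) = √(-42) = I*√42)
-1442 + (l(-13, -16) + 422)*(1118 + O(f(5, -2))) = -1442 + ((16 - 13*(-16)²) + 422)*(1118 + I*√42) = -1442 + ((16 - 13*256) + 422)*(1118 + I*√42) = -1442 + ((16 - 3328) + 422)*(1118 + I*√42) = -1442 + (-3312 + 422)*(1118 + I*√42) = -1442 - 2890*(1118 + I*√42) = -1442 + (-3231020 - 2890*I*√42) = -3232462 - 2890*I*√42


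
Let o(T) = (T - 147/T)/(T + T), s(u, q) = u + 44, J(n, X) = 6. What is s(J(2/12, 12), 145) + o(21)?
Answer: 151/3 ≈ 50.333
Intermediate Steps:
s(u, q) = 44 + u
o(T) = (T - 147/T)/(2*T) (o(T) = (T - 147/T)/((2*T)) = (T - 147/T)*(1/(2*T)) = (T - 147/T)/(2*T))
s(J(2/12, 12), 145) + o(21) = (44 + 6) + (½)*(-147 + 21²)/21² = 50 + (½)*(1/441)*(-147 + 441) = 50 + (½)*(1/441)*294 = 50 + ⅓ = 151/3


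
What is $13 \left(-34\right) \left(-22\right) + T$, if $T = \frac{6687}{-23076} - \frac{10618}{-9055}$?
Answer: $\frac{225782799167}{23217020} \approx 9724.9$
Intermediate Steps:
$T = \frac{20496687}{23217020}$ ($T = 6687 \left(- \frac{1}{23076}\right) - - \frac{10618}{9055} = - \frac{743}{2564} + \frac{10618}{9055} = \frac{20496687}{23217020} \approx 0.88283$)
$13 \left(-34\right) \left(-22\right) + T = 13 \left(-34\right) \left(-22\right) + \frac{20496687}{23217020} = \left(-442\right) \left(-22\right) + \frac{20496687}{23217020} = 9724 + \frac{20496687}{23217020} = \frac{225782799167}{23217020}$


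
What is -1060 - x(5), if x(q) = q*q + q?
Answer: -1090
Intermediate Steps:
x(q) = q + q**2 (x(q) = q**2 + q = q + q**2)
-1060 - x(5) = -1060 - 5*(1 + 5) = -1060 - 5*6 = -1060 - 1*30 = -1060 - 30 = -1090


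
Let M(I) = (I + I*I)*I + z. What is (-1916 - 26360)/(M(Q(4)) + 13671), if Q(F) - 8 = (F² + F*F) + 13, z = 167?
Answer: -7069/41381 ≈ -0.17083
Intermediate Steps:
Q(F) = 21 + 2*F² (Q(F) = 8 + ((F² + F*F) + 13) = 8 + ((F² + F²) + 13) = 8 + (2*F² + 13) = 8 + (13 + 2*F²) = 21 + 2*F²)
M(I) = 167 + I*(I + I²) (M(I) = (I + I*I)*I + 167 = (I + I²)*I + 167 = I*(I + I²) + 167 = 167 + I*(I + I²))
(-1916 - 26360)/(M(Q(4)) + 13671) = (-1916 - 26360)/((167 + (21 + 2*4²)² + (21 + 2*4²)³) + 13671) = -28276/((167 + (21 + 2*16)² + (21 + 2*16)³) + 13671) = -28276/((167 + (21 + 32)² + (21 + 32)³) + 13671) = -28276/((167 + 53² + 53³) + 13671) = -28276/((167 + 2809 + 148877) + 13671) = -28276/(151853 + 13671) = -28276/165524 = -28276*1/165524 = -7069/41381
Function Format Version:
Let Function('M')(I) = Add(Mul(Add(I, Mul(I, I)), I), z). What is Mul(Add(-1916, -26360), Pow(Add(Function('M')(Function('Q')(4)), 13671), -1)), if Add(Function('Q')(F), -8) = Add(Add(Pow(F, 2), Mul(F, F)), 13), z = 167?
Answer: Rational(-7069, 41381) ≈ -0.17083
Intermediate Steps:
Function('Q')(F) = Add(21, Mul(2, Pow(F, 2))) (Function('Q')(F) = Add(8, Add(Add(Pow(F, 2), Mul(F, F)), 13)) = Add(8, Add(Add(Pow(F, 2), Pow(F, 2)), 13)) = Add(8, Add(Mul(2, Pow(F, 2)), 13)) = Add(8, Add(13, Mul(2, Pow(F, 2)))) = Add(21, Mul(2, Pow(F, 2))))
Function('M')(I) = Add(167, Mul(I, Add(I, Pow(I, 2)))) (Function('M')(I) = Add(Mul(Add(I, Mul(I, I)), I), 167) = Add(Mul(Add(I, Pow(I, 2)), I), 167) = Add(Mul(I, Add(I, Pow(I, 2))), 167) = Add(167, Mul(I, Add(I, Pow(I, 2)))))
Mul(Add(-1916, -26360), Pow(Add(Function('M')(Function('Q')(4)), 13671), -1)) = Mul(Add(-1916, -26360), Pow(Add(Add(167, Pow(Add(21, Mul(2, Pow(4, 2))), 2), Pow(Add(21, Mul(2, Pow(4, 2))), 3)), 13671), -1)) = Mul(-28276, Pow(Add(Add(167, Pow(Add(21, Mul(2, 16)), 2), Pow(Add(21, Mul(2, 16)), 3)), 13671), -1)) = Mul(-28276, Pow(Add(Add(167, Pow(Add(21, 32), 2), Pow(Add(21, 32), 3)), 13671), -1)) = Mul(-28276, Pow(Add(Add(167, Pow(53, 2), Pow(53, 3)), 13671), -1)) = Mul(-28276, Pow(Add(Add(167, 2809, 148877), 13671), -1)) = Mul(-28276, Pow(Add(151853, 13671), -1)) = Mul(-28276, Pow(165524, -1)) = Mul(-28276, Rational(1, 165524)) = Rational(-7069, 41381)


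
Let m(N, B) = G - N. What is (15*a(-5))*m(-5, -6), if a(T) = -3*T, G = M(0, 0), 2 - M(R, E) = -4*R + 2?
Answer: 1125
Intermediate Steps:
M(R, E) = 4*R (M(R, E) = 2 - (-4*R + 2) = 2 - (2 - 4*R) = 2 + (-2 + 4*R) = 4*R)
G = 0 (G = 4*0 = 0)
a(T) = -3*T
m(N, B) = -N (m(N, B) = 0 - N = -N)
(15*a(-5))*m(-5, -6) = (15*(-3*(-5)))*(-1*(-5)) = (15*15)*5 = 225*5 = 1125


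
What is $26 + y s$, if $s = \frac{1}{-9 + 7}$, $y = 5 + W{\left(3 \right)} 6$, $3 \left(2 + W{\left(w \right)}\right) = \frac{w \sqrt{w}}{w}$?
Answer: $\frac{59}{2} - \sqrt{3} \approx 27.768$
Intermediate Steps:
$W{\left(w \right)} = -2 + \frac{\sqrt{w}}{3}$ ($W{\left(w \right)} = -2 + \frac{w \sqrt{w} \frac{1}{w}}{3} = -2 + \frac{w^{\frac{3}{2}} \frac{1}{w}}{3} = -2 + \frac{\sqrt{w}}{3}$)
$y = -7 + 2 \sqrt{3}$ ($y = 5 + \left(-2 + \frac{\sqrt{3}}{3}\right) 6 = 5 - \left(12 - 2 \sqrt{3}\right) = -7 + 2 \sqrt{3} \approx -3.5359$)
$s = - \frac{1}{2}$ ($s = \frac{1}{-2} = - \frac{1}{2} \approx -0.5$)
$26 + y s = 26 + \left(-7 + 2 \sqrt{3}\right) \left(- \frac{1}{2}\right) = 26 + \left(\frac{7}{2} - \sqrt{3}\right) = \frac{59}{2} - \sqrt{3}$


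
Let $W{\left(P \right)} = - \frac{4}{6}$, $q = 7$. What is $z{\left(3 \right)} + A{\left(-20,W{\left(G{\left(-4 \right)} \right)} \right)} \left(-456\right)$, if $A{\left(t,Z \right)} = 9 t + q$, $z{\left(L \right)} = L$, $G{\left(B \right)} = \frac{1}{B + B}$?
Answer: $78891$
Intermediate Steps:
$G{\left(B \right)} = \frac{1}{2 B}$
$W{\left(P \right)} = - \frac{2}{3}$ ($W{\left(P \right)} = \left(-4\right) \frac{1}{6} = - \frac{2}{3}$)
$A{\left(t,Z \right)} = 7 + 9 t$ ($A{\left(t,Z \right)} = 9 t + 7 = 7 + 9 t$)
$z{\left(3 \right)} + A{\left(-20,W{\left(G{\left(-4 \right)} \right)} \right)} \left(-456\right) = 3 + \left(7 + 9 \left(-20\right)\right) \left(-456\right) = 3 + \left(7 - 180\right) \left(-456\right) = 3 - -78888 = 3 + 78888 = 78891$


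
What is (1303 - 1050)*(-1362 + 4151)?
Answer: 705617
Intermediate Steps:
(1303 - 1050)*(-1362 + 4151) = 253*2789 = 705617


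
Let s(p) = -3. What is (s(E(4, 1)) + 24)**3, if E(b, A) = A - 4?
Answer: 9261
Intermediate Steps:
E(b, A) = -4 + A
(s(E(4, 1)) + 24)**3 = (-3 + 24)**3 = 21**3 = 9261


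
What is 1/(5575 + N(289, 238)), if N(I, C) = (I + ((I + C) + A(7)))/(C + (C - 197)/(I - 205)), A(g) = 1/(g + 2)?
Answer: 4623/25789045 ≈ 0.00017926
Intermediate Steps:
A(g) = 1/(2 + g)
N(I, C) = (1/9 + C + 2*I)/(C + (-197 + C)/(-205 + I)) (N(I, C) = (I + ((I + C) + 1/(2 + 7)))/(C + (C - 197)/(I - 205)) = (I + ((C + I) + 1/9))/(C + (-197 + C)/(-205 + I)) = (I + (1/9 + C + I))/(C + (-197 + C)/(-205 + I)) = (1/9 + C + 2*I)/(C + (-197 + C)/(-205 + I)))
1/(5575 + N(289, 238)) = 1/(5575 + (205 - 18*289**2 + 1845*238 + 3689*289 - 9*238*289)/(9*(197 + 204*238 - 1*238*289))) = 1/(5575 + (205 - 18*83521 + 439110 + 1066121 - 619038)/(9*(197 + 48552 - 68782))) = 1/(5575 + (1/9)*(205 - 1503378 + 439110 + 1066121 - 619038)/(-20033)) = 1/(5575 + (1/9)*(-1/20033)*(-616980)) = 1/(5575 + 15820/4623) = 1/(25789045/4623) = 4623/25789045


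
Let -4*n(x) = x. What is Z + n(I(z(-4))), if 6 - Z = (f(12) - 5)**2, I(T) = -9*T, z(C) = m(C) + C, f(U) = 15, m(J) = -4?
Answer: -112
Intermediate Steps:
z(C) = -4 + C
n(x) = -x/4
Z = -94 (Z = 6 - (15 - 5)**2 = 6 - 1*10**2 = 6 - 1*100 = 6 - 100 = -94)
Z + n(I(z(-4))) = -94 - (-9)*(-4 - 4)/4 = -94 - (-9)*(-8)/4 = -94 - 1/4*72 = -94 - 18 = -112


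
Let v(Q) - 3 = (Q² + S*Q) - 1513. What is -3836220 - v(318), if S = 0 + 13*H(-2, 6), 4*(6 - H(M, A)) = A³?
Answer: -3737402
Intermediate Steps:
H(M, A) = 6 - A³/4
S = -624 (S = 0 + 13*(6 - ¼*6³) = 0 + 13*(6 - ¼*216) = 0 + 13*(6 - 54) = 0 + 13*(-48) = 0 - 624 = -624)
v(Q) = -1510 + Q² - 624*Q (v(Q) = 3 + ((Q² - 624*Q) - 1513) = 3 + (-1513 + Q² - 624*Q) = -1510 + Q² - 624*Q)
-3836220 - v(318) = -3836220 - (-1510 + 318² - 624*318) = -3836220 - (-1510 + 101124 - 198432) = -3836220 - 1*(-98818) = -3836220 + 98818 = -3737402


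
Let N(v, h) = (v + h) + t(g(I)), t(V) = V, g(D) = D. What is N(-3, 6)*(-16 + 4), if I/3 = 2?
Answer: -108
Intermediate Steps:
I = 6 (I = 3*2 = 6)
N(v, h) = 6 + h + v (N(v, h) = (v + h) + 6 = (h + v) + 6 = 6 + h + v)
N(-3, 6)*(-16 + 4) = (6 + 6 - 3)*(-16 + 4) = 9*(-12) = -108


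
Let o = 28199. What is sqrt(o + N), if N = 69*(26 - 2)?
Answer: sqrt(29855) ≈ 172.79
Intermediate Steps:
N = 1656 (N = 69*24 = 1656)
sqrt(o + N) = sqrt(28199 + 1656) = sqrt(29855)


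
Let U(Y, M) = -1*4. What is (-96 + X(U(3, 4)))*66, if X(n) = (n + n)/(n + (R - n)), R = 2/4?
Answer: -7392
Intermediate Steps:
R = ½ (R = 2*(¼) = ½ ≈ 0.50000)
U(Y, M) = -4
X(n) = 4*n (X(n) = (n + n)/(n + (½ - n)) = (2*n)/(½) = (2*n)*2 = 4*n)
(-96 + X(U(3, 4)))*66 = (-96 + 4*(-4))*66 = (-96 - 16)*66 = -112*66 = -7392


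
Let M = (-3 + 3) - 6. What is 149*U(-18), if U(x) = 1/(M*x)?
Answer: 149/108 ≈ 1.3796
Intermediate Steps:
M = -6 (M = 0 - 6 = -6)
U(x) = -1/(6*x) (U(x) = 1/((-6)*x) = -1/(6*x))
149*U(-18) = 149*(-1/6/(-18)) = 149*(-1/6*(-1/18)) = 149*(1/108) = 149/108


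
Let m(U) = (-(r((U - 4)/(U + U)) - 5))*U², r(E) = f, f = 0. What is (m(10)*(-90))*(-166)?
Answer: 7470000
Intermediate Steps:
r(E) = 0
m(U) = 5*U² (m(U) = (-(0 - 5))*U² = (-1*(-5))*U² = 5*U²)
(m(10)*(-90))*(-166) = ((5*10²)*(-90))*(-166) = ((5*100)*(-90))*(-166) = (500*(-90))*(-166) = -45000*(-166) = 7470000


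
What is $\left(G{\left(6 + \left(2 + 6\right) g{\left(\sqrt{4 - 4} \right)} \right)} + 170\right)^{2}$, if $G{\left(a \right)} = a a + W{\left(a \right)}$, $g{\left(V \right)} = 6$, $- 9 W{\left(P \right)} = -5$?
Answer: $\frac{771672841}{81} \approx 9.5268 \cdot 10^{6}$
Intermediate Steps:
$W{\left(P \right)} = \frac{5}{9}$ ($W{\left(P \right)} = \left(- \frac{1}{9}\right) \left(-5\right) = \frac{5}{9}$)
$G{\left(a \right)} = \frac{5}{9} + a^{2}$ ($G{\left(a \right)} = a a + \frac{5}{9} = a^{2} + \frac{5}{9} = \frac{5}{9} + a^{2}$)
$\left(G{\left(6 + \left(2 + 6\right) g{\left(\sqrt{4 - 4} \right)} \right)} + 170\right)^{2} = \left(\left(\frac{5}{9} + \left(6 + \left(2 + 6\right) 6\right)^{2}\right) + 170\right)^{2} = \left(\left(\frac{5}{9} + \left(6 + 8 \cdot 6\right)^{2}\right) + 170\right)^{2} = \left(\left(\frac{5}{9} + \left(6 + 48\right)^{2}\right) + 170\right)^{2} = \left(\left(\frac{5}{9} + 54^{2}\right) + 170\right)^{2} = \left(\left(\frac{5}{9} + 2916\right) + 170\right)^{2} = \left(\frac{26249}{9} + 170\right)^{2} = \left(\frac{27779}{9}\right)^{2} = \frac{771672841}{81}$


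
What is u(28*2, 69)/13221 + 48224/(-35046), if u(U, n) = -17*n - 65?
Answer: -3439174/2340117 ≈ -1.4697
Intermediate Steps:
u(U, n) = -65 - 17*n
u(28*2, 69)/13221 + 48224/(-35046) = (-65 - 17*69)/13221 + 48224/(-35046) = (-65 - 1173)*(1/13221) + 48224*(-1/35046) = -1238*1/13221 - 2192/1593 = -1238/13221 - 2192/1593 = -3439174/2340117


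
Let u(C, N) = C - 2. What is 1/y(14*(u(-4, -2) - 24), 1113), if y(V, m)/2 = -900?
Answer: -1/1800 ≈ -0.00055556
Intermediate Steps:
u(C, N) = -2 + C
y(V, m) = -1800 (y(V, m) = 2*(-900) = -1800)
1/y(14*(u(-4, -2) - 24), 1113) = 1/(-1800) = -1/1800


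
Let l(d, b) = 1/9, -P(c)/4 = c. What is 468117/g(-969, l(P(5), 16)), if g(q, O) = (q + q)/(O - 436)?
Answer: 204046999/1938 ≈ 1.0529e+5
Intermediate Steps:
P(c) = -4*c
l(d, b) = 1/9
g(q, O) = 2*q/(-436 + O) (g(q, O) = (2*q)/(-436 + O) = 2*q/(-436 + O))
468117/g(-969, l(P(5), 16)) = 468117/((2*(-969)/(-436 + 1/9))) = 468117/((2*(-969)/(-3923/9))) = 468117/((2*(-969)*(-9/3923))) = 468117/(17442/3923) = 468117*(3923/17442) = 204046999/1938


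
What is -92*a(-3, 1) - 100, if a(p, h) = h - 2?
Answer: -8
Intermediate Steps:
a(p, h) = -2 + h
-92*a(-3, 1) - 100 = -92*(-2 + 1) - 100 = -92*(-1) - 100 = 92 - 100 = -8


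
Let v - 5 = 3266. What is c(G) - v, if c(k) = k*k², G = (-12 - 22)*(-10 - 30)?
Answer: 2515452729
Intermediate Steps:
v = 3271 (v = 5 + 3266 = 3271)
G = 1360 (G = -34*(-40) = 1360)
c(k) = k³
c(G) - v = 1360³ - 1*3271 = 2515456000 - 3271 = 2515452729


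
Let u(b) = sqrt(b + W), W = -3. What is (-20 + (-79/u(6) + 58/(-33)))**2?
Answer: 2781007/1089 + 113444*sqrt(3)/99 ≈ 4538.5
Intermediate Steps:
u(b) = sqrt(-3 + b) (u(b) = sqrt(b - 3) = sqrt(-3 + b))
(-20 + (-79/u(6) + 58/(-33)))**2 = (-20 + (-79/sqrt(-3 + 6) + 58/(-33)))**2 = (-20 + (-79*sqrt(3)/3 + 58*(-1/33)))**2 = (-20 + (-79*sqrt(3)/3 - 58/33))**2 = (-20 + (-58/33 - 79*sqrt(3)/3))**2 = (-718/33 - 79*sqrt(3)/3)**2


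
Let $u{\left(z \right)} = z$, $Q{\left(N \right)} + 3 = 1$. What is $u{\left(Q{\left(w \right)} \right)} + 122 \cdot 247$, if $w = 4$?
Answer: $30132$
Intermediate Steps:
$Q{\left(N \right)} = -2$ ($Q{\left(N \right)} = -3 + 1 = -2$)
$u{\left(Q{\left(w \right)} \right)} + 122 \cdot 247 = -2 + 122 \cdot 247 = -2 + 30134 = 30132$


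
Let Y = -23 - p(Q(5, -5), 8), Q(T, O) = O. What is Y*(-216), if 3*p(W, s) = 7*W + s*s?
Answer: 7056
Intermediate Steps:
p(W, s) = s**2/3 + 7*W/3 (p(W, s) = (7*W + s*s)/3 = (7*W + s**2)/3 = (s**2 + 7*W)/3 = s**2/3 + 7*W/3)
Y = -98/3 (Y = -23 - ((1/3)*8**2 + (7/3)*(-5)) = -23 - ((1/3)*64 - 35/3) = -23 - (64/3 - 35/3) = -23 - 1*29/3 = -23 - 29/3 = -98/3 ≈ -32.667)
Y*(-216) = -98/3*(-216) = 7056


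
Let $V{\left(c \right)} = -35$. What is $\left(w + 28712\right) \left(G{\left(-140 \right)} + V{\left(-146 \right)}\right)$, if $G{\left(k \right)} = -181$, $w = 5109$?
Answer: $-7305336$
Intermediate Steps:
$\left(w + 28712\right) \left(G{\left(-140 \right)} + V{\left(-146 \right)}\right) = \left(5109 + 28712\right) \left(-181 - 35\right) = 33821 \left(-216\right) = -7305336$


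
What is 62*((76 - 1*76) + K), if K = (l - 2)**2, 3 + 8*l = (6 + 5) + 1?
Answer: 1519/32 ≈ 47.469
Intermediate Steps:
l = 9/8 (l = -3/8 + ((6 + 5) + 1)/8 = -3/8 + (11 + 1)/8 = -3/8 + (1/8)*12 = -3/8 + 3/2 = 9/8 ≈ 1.1250)
K = 49/64 (K = (9/8 - 2)**2 = (-7/8)**2 = 49/64 ≈ 0.76563)
62*((76 - 1*76) + K) = 62*((76 - 1*76) + 49/64) = 62*((76 - 76) + 49/64) = 62*(0 + 49/64) = 62*(49/64) = 1519/32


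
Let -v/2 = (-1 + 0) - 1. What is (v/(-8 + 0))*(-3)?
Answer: 3/2 ≈ 1.5000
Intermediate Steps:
v = 4 (v = -2*((-1 + 0) - 1) = -2*(-1 - 1) = -2*(-2) = 4)
(v/(-8 + 0))*(-3) = (4/(-8 + 0))*(-3) = (4/(-8))*(-3) = (4*(-1/8))*(-3) = -1/2*(-3) = 3/2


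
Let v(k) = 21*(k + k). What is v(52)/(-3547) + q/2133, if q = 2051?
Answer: 2616425/7565751 ≈ 0.34582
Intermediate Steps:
v(k) = 42*k (v(k) = 21*(2*k) = 42*k)
v(52)/(-3547) + q/2133 = (42*52)/(-3547) + 2051/2133 = 2184*(-1/3547) + 2051*(1/2133) = -2184/3547 + 2051/2133 = 2616425/7565751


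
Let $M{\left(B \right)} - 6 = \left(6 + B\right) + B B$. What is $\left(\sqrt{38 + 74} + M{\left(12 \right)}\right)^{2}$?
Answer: $28336 + 1344 \sqrt{7} \approx 31892.0$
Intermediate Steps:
$M{\left(B \right)} = 12 + B + B^{2}$ ($M{\left(B \right)} = 6 + \left(\left(6 + B\right) + B B\right) = 6 + \left(\left(6 + B\right) + B^{2}\right) = 6 + \left(6 + B + B^{2}\right) = 12 + B + B^{2}$)
$\left(\sqrt{38 + 74} + M{\left(12 \right)}\right)^{2} = \left(\sqrt{38 + 74} + \left(12 + 12 + 12^{2}\right)\right)^{2} = \left(\sqrt{112} + \left(12 + 12 + 144\right)\right)^{2} = \left(4 \sqrt{7} + 168\right)^{2} = \left(168 + 4 \sqrt{7}\right)^{2}$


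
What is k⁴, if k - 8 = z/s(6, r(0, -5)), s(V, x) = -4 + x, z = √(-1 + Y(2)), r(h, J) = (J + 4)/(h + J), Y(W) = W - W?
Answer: 530329841/130321 - 3692640*I/6859 ≈ 4069.4 - 538.36*I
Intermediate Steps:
Y(W) = 0
r(h, J) = (4 + J)/(J + h)
z = I (z = √(-1 + 0) = √(-1) = I ≈ 1.0*I)
k = 8 - 5*I/19 (k = 8 + I/(-4 + (4 - 5)/(-5 + 0)) = 8 + I/(-4 - 1/(-5)) = 8 + I/(-4 - ⅕*(-1)) = 8 + I/(-4 + ⅕) = 8 + I/(-19/5) = 8 + I*(-5/19) = 8 - 5*I/19 ≈ 8.0 - 0.26316*I)
k⁴ = (8 - 5*I/19)⁴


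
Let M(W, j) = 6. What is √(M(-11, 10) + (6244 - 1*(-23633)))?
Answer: √29883 ≈ 172.87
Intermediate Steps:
√(M(-11, 10) + (6244 - 1*(-23633))) = √(6 + (6244 - 1*(-23633))) = √(6 + (6244 + 23633)) = √(6 + 29877) = √29883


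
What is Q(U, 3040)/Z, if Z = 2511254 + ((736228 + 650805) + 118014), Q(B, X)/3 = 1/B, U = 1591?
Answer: 1/2129978297 ≈ 4.6949e-10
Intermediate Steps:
Q(B, X) = 3/B
Z = 4016301 (Z = 2511254 + (1387033 + 118014) = 2511254 + 1505047 = 4016301)
Q(U, 3040)/Z = (3/1591)/4016301 = (3*(1/1591))*(1/4016301) = (3/1591)*(1/4016301) = 1/2129978297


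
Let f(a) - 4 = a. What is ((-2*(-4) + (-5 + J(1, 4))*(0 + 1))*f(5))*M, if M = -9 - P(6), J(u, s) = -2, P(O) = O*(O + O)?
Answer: -729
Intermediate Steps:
P(O) = 2*O² (P(O) = O*(2*O) = 2*O²)
f(a) = 4 + a
M = -81 (M = -9 - 2*6² = -9 - 2*36 = -9 - 1*72 = -9 - 72 = -81)
((-2*(-4) + (-5 + J(1, 4))*(0 + 1))*f(5))*M = ((-2*(-4) + (-5 - 2)*(0 + 1))*(4 + 5))*(-81) = ((8 - 7*1)*9)*(-81) = ((8 - 7)*9)*(-81) = (1*9)*(-81) = 9*(-81) = -729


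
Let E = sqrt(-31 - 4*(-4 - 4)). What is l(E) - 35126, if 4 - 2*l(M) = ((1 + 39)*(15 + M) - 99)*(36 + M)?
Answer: -90265/2 ≈ -45133.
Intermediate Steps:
E = 1 (E = sqrt(-31 - 4*(-8)) = sqrt(-31 + 32) = sqrt(1) = 1)
l(M) = 2 - (36 + M)*(501 + 40*M)/2 (l(M) = 2 - ((1 + 39)*(15 + M) - 99)*(36 + M)/2 = 2 - (40*(15 + M) - 99)*(36 + M)/2 = 2 - ((600 + 40*M) - 99)*(36 + M)/2 = 2 - (501 + 40*M)*(36 + M)/2 = 2 - (36 + M)*(501 + 40*M)/2)
l(E) - 35126 = (-9016 - 20*1**2 - 1941/2*1) - 35126 = (-9016 - 20*1 - 1941/2) - 35126 = (-9016 - 20 - 1941/2) - 35126 = -20013/2 - 35126 = -90265/2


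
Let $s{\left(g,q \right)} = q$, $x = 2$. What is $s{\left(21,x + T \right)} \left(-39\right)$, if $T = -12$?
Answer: $390$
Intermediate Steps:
$s{\left(21,x + T \right)} \left(-39\right) = \left(2 - 12\right) \left(-39\right) = \left(-10\right) \left(-39\right) = 390$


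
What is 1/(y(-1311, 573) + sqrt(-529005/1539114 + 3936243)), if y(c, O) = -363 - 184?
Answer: 280631786/1865936472957 + sqrt(1036050515526463162)/1865936472957 ≈ 0.00069590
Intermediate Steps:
y(c, O) = -547
1/(y(-1311, 573) + sqrt(-529005/1539114 + 3936243)) = 1/(-547 + sqrt(-529005/1539114 + 3936243)) = 1/(-547 + sqrt(-529005*1/1539114 + 3936243)) = 1/(-547 + sqrt(-176335/513038 + 3936243)) = 1/(-547 + sqrt(2019442059899/513038)) = 1/(-547 + sqrt(1036050515526463162)/513038)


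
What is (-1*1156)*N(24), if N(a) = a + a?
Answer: -55488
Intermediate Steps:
N(a) = 2*a
(-1*1156)*N(24) = (-1*1156)*(2*24) = -1156*48 = -55488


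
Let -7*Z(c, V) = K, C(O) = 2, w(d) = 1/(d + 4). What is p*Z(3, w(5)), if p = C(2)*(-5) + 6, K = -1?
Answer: -4/7 ≈ -0.57143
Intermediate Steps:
w(d) = 1/(4 + d)
Z(c, V) = ⅐ (Z(c, V) = -⅐*(-1) = ⅐)
p = -4 (p = 2*(-5) + 6 = -10 + 6 = -4)
p*Z(3, w(5)) = -4*⅐ = -4/7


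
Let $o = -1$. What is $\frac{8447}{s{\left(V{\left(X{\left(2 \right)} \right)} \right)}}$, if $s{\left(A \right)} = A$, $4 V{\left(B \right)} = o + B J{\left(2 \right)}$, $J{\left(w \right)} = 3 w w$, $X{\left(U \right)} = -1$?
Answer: $- \frac{33788}{13} \approx -2599.1$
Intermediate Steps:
$J{\left(w \right)} = 3 w^{2}$
$V{\left(B \right)} = - \frac{1}{4} + 3 B$ ($V{\left(B \right)} = \frac{-1 + B 3 \cdot 2^{2}}{4} = \frac{-1 + B 3 \cdot 4}{4} = \frac{-1 + B 12}{4} = \frac{-1 + 12 B}{4} = - \frac{1}{4} + 3 B$)
$\frac{8447}{s{\left(V{\left(X{\left(2 \right)} \right)} \right)}} = \frac{8447}{- \frac{1}{4} + 3 \left(-1\right)} = \frac{8447}{- \frac{1}{4} - 3} = \frac{8447}{- \frac{13}{4}} = 8447 \left(- \frac{4}{13}\right) = - \frac{33788}{13}$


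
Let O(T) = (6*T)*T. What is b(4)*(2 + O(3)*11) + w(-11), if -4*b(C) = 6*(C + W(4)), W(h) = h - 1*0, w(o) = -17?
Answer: -7169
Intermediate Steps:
O(T) = 6*T²
W(h) = h (W(h) = h + 0 = h)
b(C) = -6 - 3*C/2 (b(C) = -3*(C + 4)/2 = -3*(4 + C)/2 = -(24 + 6*C)/4 = -6 - 3*C/2)
b(4)*(2 + O(3)*11) + w(-11) = (-6 - 3/2*4)*(2 + (6*3²)*11) - 17 = (-6 - 6)*(2 + (6*9)*11) - 17 = -12*(2 + 54*11) - 17 = -12*(2 + 594) - 17 = -12*596 - 17 = -7152 - 17 = -7169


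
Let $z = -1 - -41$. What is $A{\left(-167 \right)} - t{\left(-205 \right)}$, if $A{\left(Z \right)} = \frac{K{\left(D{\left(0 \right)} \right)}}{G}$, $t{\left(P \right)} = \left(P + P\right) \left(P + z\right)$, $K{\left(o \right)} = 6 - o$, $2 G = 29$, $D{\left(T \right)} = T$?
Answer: $- \frac{1961838}{29} \approx -67650.0$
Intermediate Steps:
$G = \frac{29}{2}$ ($G = \frac{1}{2} \cdot 29 = \frac{29}{2} \approx 14.5$)
$z = 40$ ($z = -1 + 41 = 40$)
$t{\left(P \right)} = 2 P \left(40 + P\right)$ ($t{\left(P \right)} = \left(P + P\right) \left(P + 40\right) = 2 P \left(40 + P\right)$)
$A{\left(Z \right)} = \frac{12}{29}$ ($A{\left(Z \right)} = \frac{6 - 0}{\frac{29}{2}} = \left(6 + 0\right) \frac{2}{29} = 6 \cdot \frac{2}{29} = \frac{12}{29}$)
$A{\left(-167 \right)} - t{\left(-205 \right)} = \frac{12}{29} - 2 \left(-205\right) \left(40 - 205\right) = \frac{12}{29} - 2 \left(-205\right) \left(-165\right) = \frac{12}{29} - 67650 = - \frac{1961838}{29}$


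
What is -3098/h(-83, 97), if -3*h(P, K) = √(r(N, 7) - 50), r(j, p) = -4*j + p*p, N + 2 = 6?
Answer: -9294*I*√17/17 ≈ -2254.1*I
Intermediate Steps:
N = 4 (N = -2 + 6 = 4)
r(j, p) = p² - 4*j (r(j, p) = -4*j + p² = p² - 4*j)
h(P, K) = -I*√17/3 (h(P, K) = -√((7² - 4*4) - 50)/3 = -√((49 - 16) - 50)/3 = -√(33 - 50)/3 = -I*√17/3)
-3098/h(-83, 97) = -3098*3*I*√17/17 = -9294*I*√17/17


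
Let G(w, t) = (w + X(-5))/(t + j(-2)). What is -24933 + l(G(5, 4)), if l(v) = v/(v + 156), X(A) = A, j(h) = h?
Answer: -24933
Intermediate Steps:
G(w, t) = (-5 + w)/(-2 + t) (G(w, t) = (w - 5)/(t - 2) = (-5 + w)/(-2 + t))
l(v) = v/(156 + v)
-24933 + l(G(5, 4)) = -24933 + ((-5 + 5)/(-2 + 4))/(156 + (-5 + 5)/(-2 + 4)) = -24933 + (0/2)/(156 + 0/2) = -24933 + ((½)*0)/(156 + (½)*0) = -24933 + 0/(156 + 0) = -24933 + 0/156 = -24933 + 0*(1/156) = -24933 + 0 = -24933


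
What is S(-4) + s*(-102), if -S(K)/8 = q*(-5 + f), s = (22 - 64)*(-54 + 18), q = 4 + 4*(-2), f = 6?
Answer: -154192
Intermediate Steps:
q = -4 (q = 4 - 8 = -4)
s = 1512 (s = -42*(-36) = 1512)
S(K) = 32 (S(K) = -(-32)*(-5 + 6) = -(-32) = -8*(-4) = 32)
S(-4) + s*(-102) = 32 + 1512*(-102) = 32 - 154224 = -154192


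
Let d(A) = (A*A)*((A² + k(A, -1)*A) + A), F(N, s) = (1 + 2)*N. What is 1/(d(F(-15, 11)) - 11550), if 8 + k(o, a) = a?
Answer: 1/4818075 ≈ 2.0755e-7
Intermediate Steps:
k(o, a) = -8 + a
F(N, s) = 3*N
d(A) = A²*(A² - 8*A) (d(A) = (A*A)*((A² + (-8 - 1)*A) + A) = A²*((A² - 9*A) + A) = A²*(A² - 8*A))
1/(d(F(-15, 11)) - 11550) = 1/((3*(-15))³*(-8 + 3*(-15)) - 11550) = 1/((-45)³*(-8 - 45) - 11550) = 1/(-91125*(-53) - 11550) = 1/(4829625 - 11550) = 1/4818075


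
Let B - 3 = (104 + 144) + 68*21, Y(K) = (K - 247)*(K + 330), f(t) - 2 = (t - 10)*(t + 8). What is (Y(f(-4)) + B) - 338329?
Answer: -419726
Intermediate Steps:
f(t) = 2 + (-10 + t)*(8 + t) (f(t) = 2 + (t - 10)*(t + 8) = 2 + (-10 + t)*(8 + t))
Y(K) = (-247 + K)*(330 + K)
B = 1679 (B = 3 + ((104 + 144) + 68*21) = 3 + (248 + 1428) = 3 + 1676 = 1679)
(Y(f(-4)) + B) - 338329 = ((-81510 + (-78 + (-4)² - 2*(-4))² + 83*(-78 + (-4)² - 2*(-4))) + 1679) - 338329 = ((-81510 + (-78 + 16 + 8)² + 83*(-78 + 16 + 8)) + 1679) - 338329 = ((-81510 + (-54)² + 83*(-54)) + 1679) - 338329 = ((-81510 + 2916 - 4482) + 1679) - 338329 = (-83076 + 1679) - 338329 = -81397 - 338329 = -419726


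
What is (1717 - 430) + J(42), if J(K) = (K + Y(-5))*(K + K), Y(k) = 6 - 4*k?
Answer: 6999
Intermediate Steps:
J(K) = 2*K*(26 + K) (J(K) = (K + (6 - 4*(-5)))*(K + K) = (K + (6 + 20))*(2*K) = (K + 26)*(2*K) = (26 + K)*(2*K) = 2*K*(26 + K))
(1717 - 430) + J(42) = (1717 - 430) + 2*42*(26 + 42) = 1287 + 2*42*68 = 1287 + 5712 = 6999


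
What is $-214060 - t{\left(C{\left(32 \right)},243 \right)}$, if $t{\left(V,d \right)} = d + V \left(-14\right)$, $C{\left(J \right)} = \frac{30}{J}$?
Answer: $- \frac{1714319}{8} \approx -2.1429 \cdot 10^{5}$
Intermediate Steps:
$t{\left(V,d \right)} = d - 14 V$
$-214060 - t{\left(C{\left(32 \right)},243 \right)} = -214060 - \left(243 - 14 \cdot \frac{30}{32}\right) = -214060 - \left(243 - 14 \cdot 30 \cdot \frac{1}{32}\right) = -214060 - \left(243 - \frac{105}{8}\right) = -214060 - \frac{1839}{8} = - \frac{1714319}{8}$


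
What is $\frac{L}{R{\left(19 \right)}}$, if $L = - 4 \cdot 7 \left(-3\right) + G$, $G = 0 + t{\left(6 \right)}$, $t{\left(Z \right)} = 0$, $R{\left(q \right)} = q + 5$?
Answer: $\frac{7}{2} \approx 3.5$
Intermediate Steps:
$R{\left(q \right)} = 5 + q$
$G = 0$ ($G = 0 + 0 = 0$)
$L = 84$ ($L = - 4 \cdot 7 \left(-3\right) + 0 = \left(-4\right) \left(-21\right) + 0 = 84 + 0 = 84$)
$\frac{L}{R{\left(19 \right)}} = \frac{84}{5 + 19} = \frac{84}{24} = 84 \cdot \frac{1}{24} = \frac{7}{2}$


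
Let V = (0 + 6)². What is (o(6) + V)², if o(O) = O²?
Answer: 5184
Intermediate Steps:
V = 36 (V = 6² = 36)
(o(6) + V)² = (6² + 36)² = (36 + 36)² = 72² = 5184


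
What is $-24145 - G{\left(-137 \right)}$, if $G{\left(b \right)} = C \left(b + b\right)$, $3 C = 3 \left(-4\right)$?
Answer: $-25241$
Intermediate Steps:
$C = -4$ ($C = \frac{3 \left(-4\right)}{3} = \frac{1}{3} \left(-12\right) = -4$)
$G{\left(b \right)} = - 8 b$ ($G{\left(b \right)} = - 4 \left(b + b\right) = - 4 \cdot 2 b = - 8 b$)
$-24145 - G{\left(-137 \right)} = -24145 - \left(-8\right) \left(-137\right) = -24145 - 1096 = -25241$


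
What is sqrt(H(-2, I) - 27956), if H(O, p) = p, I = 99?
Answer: I*sqrt(27857) ≈ 166.9*I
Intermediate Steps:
sqrt(H(-2, I) - 27956) = sqrt(99 - 27956) = sqrt(-27857) = I*sqrt(27857)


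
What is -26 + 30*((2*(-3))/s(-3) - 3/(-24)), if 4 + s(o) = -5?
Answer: -9/4 ≈ -2.2500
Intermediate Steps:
s(o) = -9 (s(o) = -4 - 5 = -9)
-26 + 30*((2*(-3))/s(-3) - 3/(-24)) = -26 + 30*((2*(-3))/(-9) - 3/(-24)) = -26 + 30*(-6*(-⅑) - 3*(-1/24)) = -26 + 30*(⅔ + ⅛) = -26 + 30*(19/24) = -26 + 95/4 = -9/4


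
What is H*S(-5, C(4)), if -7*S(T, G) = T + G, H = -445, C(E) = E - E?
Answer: -2225/7 ≈ -317.86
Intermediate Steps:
C(E) = 0
S(T, G) = -G/7 - T/7 (S(T, G) = -(T + G)/7 = -(G + T)/7 = -G/7 - T/7)
H*S(-5, C(4)) = -445*(-⅐*0 - ⅐*(-5)) = -445*(0 + 5/7) = -445*5/7 = -2225/7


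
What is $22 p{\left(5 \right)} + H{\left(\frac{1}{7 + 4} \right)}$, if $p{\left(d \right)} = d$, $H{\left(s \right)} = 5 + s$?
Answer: $\frac{1266}{11} \approx 115.09$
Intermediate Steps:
$22 p{\left(5 \right)} + H{\left(\frac{1}{7 + 4} \right)} = 22 \cdot 5 + \left(5 + \frac{1}{7 + 4}\right) = 110 + \left(5 + \frac{1}{11}\right) = 110 + \frac{56}{11} = \frac{1266}{11}$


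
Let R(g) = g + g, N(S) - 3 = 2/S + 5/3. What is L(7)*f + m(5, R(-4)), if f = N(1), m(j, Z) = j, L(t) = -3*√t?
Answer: 5 - 20*√7 ≈ -47.915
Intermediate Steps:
N(S) = 14/3 + 2/S (N(S) = 3 + (2/S + 5/3) = 3 + (5/3 + 2/S) = 14/3 + 2/S)
R(g) = 2*g
f = 20/3 (f = 14/3 + 2/1 = 14/3 + 2*1 = 14/3 + 2 = 20/3 ≈ 6.6667)
L(7)*f + m(5, R(-4)) = -3*√7*(20/3) + 5 = -20*√7 + 5 = 5 - 20*√7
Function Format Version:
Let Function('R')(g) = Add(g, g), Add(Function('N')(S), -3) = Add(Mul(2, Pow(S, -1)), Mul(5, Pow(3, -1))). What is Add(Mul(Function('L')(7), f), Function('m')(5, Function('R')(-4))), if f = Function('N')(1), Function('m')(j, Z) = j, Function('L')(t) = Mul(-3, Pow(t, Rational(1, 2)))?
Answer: Add(5, Mul(-20, Pow(7, Rational(1, 2)))) ≈ -47.915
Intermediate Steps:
Function('N')(S) = Add(Rational(14, 3), Mul(2, Pow(S, -1))) (Function('N')(S) = Add(3, Add(Mul(2, Pow(S, -1)), Mul(5, Pow(3, -1)))) = Add(3, Add(Mul(2, Pow(S, -1)), Mul(5, Rational(1, 3)))) = Add(3, Add(Mul(2, Pow(S, -1)), Rational(5, 3))) = Add(3, Add(Rational(5, 3), Mul(2, Pow(S, -1)))) = Add(Rational(14, 3), Mul(2, Pow(S, -1))))
Function('R')(g) = Mul(2, g)
f = Rational(20, 3) (f = Add(Rational(14, 3), Mul(2, Pow(1, -1))) = Add(Rational(14, 3), Mul(2, 1)) = Add(Rational(14, 3), 2) = Rational(20, 3) ≈ 6.6667)
Add(Mul(Function('L')(7), f), Function('m')(5, Function('R')(-4))) = Add(Mul(Mul(-3, Pow(7, Rational(1, 2))), Rational(20, 3)), 5) = Add(Mul(-20, Pow(7, Rational(1, 2))), 5) = Add(5, Mul(-20, Pow(7, Rational(1, 2))))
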